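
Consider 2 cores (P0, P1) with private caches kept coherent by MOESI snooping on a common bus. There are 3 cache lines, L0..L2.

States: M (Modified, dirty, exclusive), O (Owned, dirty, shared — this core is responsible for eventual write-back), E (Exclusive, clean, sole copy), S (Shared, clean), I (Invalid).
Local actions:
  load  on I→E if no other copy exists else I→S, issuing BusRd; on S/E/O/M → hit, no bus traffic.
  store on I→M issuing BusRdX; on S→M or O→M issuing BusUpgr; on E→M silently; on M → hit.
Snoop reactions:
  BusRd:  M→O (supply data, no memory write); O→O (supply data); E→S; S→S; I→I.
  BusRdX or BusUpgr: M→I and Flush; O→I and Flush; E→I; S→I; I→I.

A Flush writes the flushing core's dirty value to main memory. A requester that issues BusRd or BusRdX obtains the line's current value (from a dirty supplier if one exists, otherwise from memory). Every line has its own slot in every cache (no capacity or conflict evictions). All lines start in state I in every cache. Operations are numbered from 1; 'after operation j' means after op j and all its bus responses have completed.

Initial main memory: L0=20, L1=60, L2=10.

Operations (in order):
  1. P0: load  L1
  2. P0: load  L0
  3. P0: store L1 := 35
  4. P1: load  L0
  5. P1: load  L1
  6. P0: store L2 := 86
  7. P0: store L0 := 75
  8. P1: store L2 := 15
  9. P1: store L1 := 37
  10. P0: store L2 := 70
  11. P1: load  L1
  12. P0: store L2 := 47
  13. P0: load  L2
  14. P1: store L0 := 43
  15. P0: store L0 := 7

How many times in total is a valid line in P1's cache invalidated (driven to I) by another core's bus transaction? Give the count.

invalidations = 3

step 1: P0: load  L1  ⟶  EI  (L1)  txn=BusRd  M[L1]=60
step 2: P0: load  L0  ⟶  EI  (L0)  txn=BusRd  M[L0]=20
step 3: P0: store L1 := 35  ⟶  MI  (L1)  txn=∅  M[L1]=60
step 4: P1: load  L0  ⟶  SS  (L0)  txn=BusRd  M[L0]=20
step 5: P1: load  L1  ⟶  OS  (L1)  txn=BusRd  M[L1]=60
step 6: P0: store L2 := 86  ⟶  MI  (L2)  txn=BusRdX  M[L2]=10
step 7: P0: store L0 := 75  ⟶  MI  (L0)  txn=BusUpgr  M[L0]=20
step 8: P1: store L2 := 15  ⟶  IM  (L2)  txn=BusRdX+Flush  M[L2]=86
step 9: P1: store L1 := 37  ⟶  IM  (L1)  txn=BusUpgr+Flush  M[L1]=35
step 10: P0: store L2 := 70  ⟶  MI  (L2)  txn=BusRdX+Flush  M[L2]=15
step 11: P1: load  L1  ⟶  IM  (L1)  txn=∅  M[L1]=35
step 12: P0: store L2 := 47  ⟶  MI  (L2)  txn=∅  M[L2]=15
step 13: P0: load  L2  ⟶  MI  (L2)  txn=∅  M[L2]=15
step 14: P1: store L0 := 43  ⟶  IM  (L0)  txn=BusRdX+Flush  M[L0]=75
step 15: P0: store L0 := 7  ⟶  MI  (L0)  txn=BusRdX+Flush  M[L0]=43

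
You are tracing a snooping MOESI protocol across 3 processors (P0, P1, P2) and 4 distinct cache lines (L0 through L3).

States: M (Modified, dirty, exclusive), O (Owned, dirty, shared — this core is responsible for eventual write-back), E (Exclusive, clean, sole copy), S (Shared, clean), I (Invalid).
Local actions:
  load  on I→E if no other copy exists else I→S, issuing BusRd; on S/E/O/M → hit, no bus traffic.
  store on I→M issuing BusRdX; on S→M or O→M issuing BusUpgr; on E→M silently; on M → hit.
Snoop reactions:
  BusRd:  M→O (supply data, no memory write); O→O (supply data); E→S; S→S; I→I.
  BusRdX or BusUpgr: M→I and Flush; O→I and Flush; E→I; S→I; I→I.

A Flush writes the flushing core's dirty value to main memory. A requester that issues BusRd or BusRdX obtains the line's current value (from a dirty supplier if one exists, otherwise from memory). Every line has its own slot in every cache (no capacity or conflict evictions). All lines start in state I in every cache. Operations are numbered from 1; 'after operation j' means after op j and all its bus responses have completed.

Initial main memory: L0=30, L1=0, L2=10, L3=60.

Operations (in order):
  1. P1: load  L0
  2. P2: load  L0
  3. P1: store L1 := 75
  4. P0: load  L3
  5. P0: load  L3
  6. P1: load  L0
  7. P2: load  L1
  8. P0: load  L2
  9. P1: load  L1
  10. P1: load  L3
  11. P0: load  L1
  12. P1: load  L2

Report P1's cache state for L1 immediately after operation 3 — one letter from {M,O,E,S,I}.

state = M

1. P1: load  L0  bus=[BusRd]  L0: P0=I P1=E P2=I  mem[L0]=30
2. P2: load  L0  bus=[BusRd]  L0: P0=I P1=S P2=S  mem[L0]=30
3. P1: store L1 := 75  bus=[BusRdX]  L1: P0=I P1=M P2=I  mem[L1]=0
4. P0: load  L3  bus=[BusRd]  L3: P0=E P1=I P2=I  mem[L3]=60
5. P0: load  L3  bus=[-]  L3: P0=E P1=I P2=I  mem[L3]=60
6. P1: load  L0  bus=[-]  L0: P0=I P1=S P2=S  mem[L0]=30
7. P2: load  L1  bus=[BusRd]  L1: P0=I P1=O P2=S  mem[L1]=0
8. P0: load  L2  bus=[BusRd]  L2: P0=E P1=I P2=I  mem[L2]=10
9. P1: load  L1  bus=[-]  L1: P0=I P1=O P2=S  mem[L1]=0
10. P1: load  L3  bus=[BusRd]  L3: P0=S P1=S P2=I  mem[L3]=60
11. P0: load  L1  bus=[BusRd]  L1: P0=S P1=O P2=S  mem[L1]=0
12. P1: load  L2  bus=[BusRd]  L2: P0=S P1=S P2=I  mem[L2]=10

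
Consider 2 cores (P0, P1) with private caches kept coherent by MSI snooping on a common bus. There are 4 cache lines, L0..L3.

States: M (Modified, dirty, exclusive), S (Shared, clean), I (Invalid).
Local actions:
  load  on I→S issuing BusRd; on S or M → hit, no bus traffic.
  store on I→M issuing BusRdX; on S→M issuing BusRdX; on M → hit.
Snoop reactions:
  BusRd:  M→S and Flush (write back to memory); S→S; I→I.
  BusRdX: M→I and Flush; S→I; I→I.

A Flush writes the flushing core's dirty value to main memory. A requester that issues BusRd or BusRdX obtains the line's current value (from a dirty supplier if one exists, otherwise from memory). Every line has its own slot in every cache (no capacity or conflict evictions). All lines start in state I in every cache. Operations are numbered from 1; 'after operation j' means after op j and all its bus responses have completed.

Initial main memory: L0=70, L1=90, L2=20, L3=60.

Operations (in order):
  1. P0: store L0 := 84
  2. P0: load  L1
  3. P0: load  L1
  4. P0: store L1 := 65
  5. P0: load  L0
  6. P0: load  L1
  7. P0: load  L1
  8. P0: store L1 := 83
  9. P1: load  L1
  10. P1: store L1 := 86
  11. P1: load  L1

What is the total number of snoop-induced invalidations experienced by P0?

invalidations = 1

step 1: P0: store L0 := 84  ⟶  MI  (L0)  txn=BusRdX  M[L0]=70
step 2: P0: load  L1  ⟶  SI  (L1)  txn=BusRd  M[L1]=90
step 3: P0: load  L1  ⟶  SI  (L1)  txn=∅  M[L1]=90
step 4: P0: store L1 := 65  ⟶  MI  (L1)  txn=BusRdX  M[L1]=90
step 5: P0: load  L0  ⟶  MI  (L0)  txn=∅  M[L0]=70
step 6: P0: load  L1  ⟶  MI  (L1)  txn=∅  M[L1]=90
step 7: P0: load  L1  ⟶  MI  (L1)  txn=∅  M[L1]=90
step 8: P0: store L1 := 83  ⟶  MI  (L1)  txn=∅  M[L1]=90
step 9: P1: load  L1  ⟶  SS  (L1)  txn=BusRd+Flush  M[L1]=83
step 10: P1: store L1 := 86  ⟶  IM  (L1)  txn=BusRdX  M[L1]=83
step 11: P1: load  L1  ⟶  IM  (L1)  txn=∅  M[L1]=83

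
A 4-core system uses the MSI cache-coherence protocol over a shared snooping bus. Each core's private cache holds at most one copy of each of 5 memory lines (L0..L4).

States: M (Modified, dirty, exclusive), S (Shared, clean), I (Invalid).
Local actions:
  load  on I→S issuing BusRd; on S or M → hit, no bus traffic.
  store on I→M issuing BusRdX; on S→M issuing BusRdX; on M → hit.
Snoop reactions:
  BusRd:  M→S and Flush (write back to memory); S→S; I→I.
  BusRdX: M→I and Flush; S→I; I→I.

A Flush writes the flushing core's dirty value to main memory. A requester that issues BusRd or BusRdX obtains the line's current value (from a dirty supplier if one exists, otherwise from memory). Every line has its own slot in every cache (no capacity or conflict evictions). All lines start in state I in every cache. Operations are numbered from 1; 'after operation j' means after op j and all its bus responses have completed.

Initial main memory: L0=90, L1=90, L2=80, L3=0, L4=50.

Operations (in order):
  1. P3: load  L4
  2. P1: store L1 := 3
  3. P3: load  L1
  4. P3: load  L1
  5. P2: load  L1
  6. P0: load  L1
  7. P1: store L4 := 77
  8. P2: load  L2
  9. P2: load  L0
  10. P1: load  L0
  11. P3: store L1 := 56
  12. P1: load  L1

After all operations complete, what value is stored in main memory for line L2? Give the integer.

memory[L2] = 80

  op1 P3: load  L4 → I/I/I/S on L4; bus BusRd; mem=50
  op2 P1: store L1 := 3 → I/M/I/I on L1; bus BusRdX; mem=90
  op3 P3: load  L1 → I/S/I/S on L1; bus BusRd Flush; mem=3
  op4 P3: load  L1 → I/S/I/S on L1; bus (none); mem=3
  op5 P2: load  L1 → I/S/S/S on L1; bus BusRd; mem=3
  op6 P0: load  L1 → S/S/S/S on L1; bus BusRd; mem=3
  op7 P1: store L4 := 77 → I/M/I/I on L4; bus BusRdX; mem=50
  op8 P2: load  L2 → I/I/S/I on L2; bus BusRd; mem=80
  op9 P2: load  L0 → I/I/S/I on L0; bus BusRd; mem=90
  op10 P1: load  L0 → I/S/S/I on L0; bus BusRd; mem=90
  op11 P3: store L1 := 56 → I/I/I/M on L1; bus BusRdX; mem=3
  op12 P1: load  L1 → I/S/I/S on L1; bus BusRd Flush; mem=56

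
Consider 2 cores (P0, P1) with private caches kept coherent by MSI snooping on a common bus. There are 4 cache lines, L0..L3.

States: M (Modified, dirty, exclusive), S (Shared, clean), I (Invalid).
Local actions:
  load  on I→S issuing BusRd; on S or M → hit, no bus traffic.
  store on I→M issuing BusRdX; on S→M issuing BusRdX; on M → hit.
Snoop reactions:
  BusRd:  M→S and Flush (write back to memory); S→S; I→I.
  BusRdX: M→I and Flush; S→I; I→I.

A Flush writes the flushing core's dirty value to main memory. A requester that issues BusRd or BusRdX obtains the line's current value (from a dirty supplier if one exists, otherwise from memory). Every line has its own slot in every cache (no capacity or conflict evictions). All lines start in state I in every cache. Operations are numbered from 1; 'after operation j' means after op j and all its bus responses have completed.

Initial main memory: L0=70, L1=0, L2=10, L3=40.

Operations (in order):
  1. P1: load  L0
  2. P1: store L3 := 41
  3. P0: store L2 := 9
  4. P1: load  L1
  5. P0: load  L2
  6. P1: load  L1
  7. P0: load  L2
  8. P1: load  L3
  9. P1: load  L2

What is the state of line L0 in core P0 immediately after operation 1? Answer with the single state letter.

state = I

step 1: P1: load  L0  ⟶  IS  (L0)  txn=BusRd  M[L0]=70
step 2: P1: store L3 := 41  ⟶  IM  (L3)  txn=BusRdX  M[L3]=40
step 3: P0: store L2 := 9  ⟶  MI  (L2)  txn=BusRdX  M[L2]=10
step 4: P1: load  L1  ⟶  IS  (L1)  txn=BusRd  M[L1]=0
step 5: P0: load  L2  ⟶  MI  (L2)  txn=∅  M[L2]=10
step 6: P1: load  L1  ⟶  IS  (L1)  txn=∅  M[L1]=0
step 7: P0: load  L2  ⟶  MI  (L2)  txn=∅  M[L2]=10
step 8: P1: load  L3  ⟶  IM  (L3)  txn=∅  M[L3]=40
step 9: P1: load  L2  ⟶  SS  (L2)  txn=BusRd+Flush  M[L2]=9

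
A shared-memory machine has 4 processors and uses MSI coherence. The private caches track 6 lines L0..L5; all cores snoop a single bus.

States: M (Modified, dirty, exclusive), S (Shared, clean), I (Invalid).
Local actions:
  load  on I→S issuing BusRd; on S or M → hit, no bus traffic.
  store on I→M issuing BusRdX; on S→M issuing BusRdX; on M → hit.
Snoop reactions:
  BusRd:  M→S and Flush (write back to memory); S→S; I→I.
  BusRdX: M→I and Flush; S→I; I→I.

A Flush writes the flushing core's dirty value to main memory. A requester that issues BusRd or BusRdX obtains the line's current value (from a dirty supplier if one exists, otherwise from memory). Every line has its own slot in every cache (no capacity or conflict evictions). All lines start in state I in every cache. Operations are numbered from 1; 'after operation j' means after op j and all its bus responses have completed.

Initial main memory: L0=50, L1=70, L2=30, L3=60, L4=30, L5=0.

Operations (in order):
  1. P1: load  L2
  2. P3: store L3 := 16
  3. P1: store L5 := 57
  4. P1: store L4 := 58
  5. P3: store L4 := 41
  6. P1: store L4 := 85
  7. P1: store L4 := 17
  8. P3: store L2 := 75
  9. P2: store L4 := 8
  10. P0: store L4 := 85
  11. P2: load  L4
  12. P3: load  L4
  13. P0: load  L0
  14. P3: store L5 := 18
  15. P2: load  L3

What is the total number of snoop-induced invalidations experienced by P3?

step 1: P1: load  L2  ⟶  ISII  (L2)  txn=BusRd  M[L2]=30
step 2: P3: store L3 := 16  ⟶  IIIM  (L3)  txn=BusRdX  M[L3]=60
step 3: P1: store L5 := 57  ⟶  IMII  (L5)  txn=BusRdX  M[L5]=0
step 4: P1: store L4 := 58  ⟶  IMII  (L4)  txn=BusRdX  M[L4]=30
step 5: P3: store L4 := 41  ⟶  IIIM  (L4)  txn=BusRdX+Flush  M[L4]=58
step 6: P1: store L4 := 85  ⟶  IMII  (L4)  txn=BusRdX+Flush  M[L4]=41
step 7: P1: store L4 := 17  ⟶  IMII  (L4)  txn=∅  M[L4]=41
step 8: P3: store L2 := 75  ⟶  IIIM  (L2)  txn=BusRdX  M[L2]=30
step 9: P2: store L4 := 8  ⟶  IIMI  (L4)  txn=BusRdX+Flush  M[L4]=17
step 10: P0: store L4 := 85  ⟶  MIII  (L4)  txn=BusRdX+Flush  M[L4]=8
step 11: P2: load  L4  ⟶  SISI  (L4)  txn=BusRd+Flush  M[L4]=85
step 12: P3: load  L4  ⟶  SISS  (L4)  txn=BusRd  M[L4]=85
step 13: P0: load  L0  ⟶  SIII  (L0)  txn=BusRd  M[L0]=50
step 14: P3: store L5 := 18  ⟶  IIIM  (L5)  txn=BusRdX+Flush  M[L5]=57
step 15: P2: load  L3  ⟶  IISS  (L3)  txn=BusRd+Flush  M[L3]=16

invalidations = 1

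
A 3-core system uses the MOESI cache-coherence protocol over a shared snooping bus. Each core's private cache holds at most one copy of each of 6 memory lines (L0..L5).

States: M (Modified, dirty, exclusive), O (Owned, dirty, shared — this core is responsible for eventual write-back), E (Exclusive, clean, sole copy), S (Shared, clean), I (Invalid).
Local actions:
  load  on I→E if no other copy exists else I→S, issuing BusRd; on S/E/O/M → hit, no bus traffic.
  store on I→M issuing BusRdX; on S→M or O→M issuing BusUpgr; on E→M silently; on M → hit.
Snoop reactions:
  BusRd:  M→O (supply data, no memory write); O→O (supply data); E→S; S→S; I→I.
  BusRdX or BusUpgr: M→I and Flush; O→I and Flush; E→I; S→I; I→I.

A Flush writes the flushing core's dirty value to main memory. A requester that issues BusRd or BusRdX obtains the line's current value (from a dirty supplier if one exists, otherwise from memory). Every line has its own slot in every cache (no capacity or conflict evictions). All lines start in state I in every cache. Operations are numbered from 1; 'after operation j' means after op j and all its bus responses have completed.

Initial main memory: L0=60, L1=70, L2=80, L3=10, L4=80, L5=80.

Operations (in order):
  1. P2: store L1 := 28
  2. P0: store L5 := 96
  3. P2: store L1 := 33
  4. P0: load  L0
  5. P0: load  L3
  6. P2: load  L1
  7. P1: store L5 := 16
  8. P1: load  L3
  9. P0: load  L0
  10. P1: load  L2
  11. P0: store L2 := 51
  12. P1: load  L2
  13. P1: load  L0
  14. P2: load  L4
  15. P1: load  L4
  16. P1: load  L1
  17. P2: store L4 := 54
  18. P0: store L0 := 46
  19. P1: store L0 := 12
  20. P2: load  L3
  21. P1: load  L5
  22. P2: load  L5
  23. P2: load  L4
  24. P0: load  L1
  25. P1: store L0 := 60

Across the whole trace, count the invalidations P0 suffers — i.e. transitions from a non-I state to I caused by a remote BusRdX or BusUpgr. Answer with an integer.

  op1 P2: store L1 := 28 → I/I/M on L1; bus BusRdX; mem=70
  op2 P0: store L5 := 96 → M/I/I on L5; bus BusRdX; mem=80
  op3 P2: store L1 := 33 → I/I/M on L1; bus (none); mem=70
  op4 P0: load  L0 → E/I/I on L0; bus BusRd; mem=60
  op5 P0: load  L3 → E/I/I on L3; bus BusRd; mem=10
  op6 P2: load  L1 → I/I/M on L1; bus (none); mem=70
  op7 P1: store L5 := 16 → I/M/I on L5; bus BusRdX Flush; mem=96
  op8 P1: load  L3 → S/S/I on L3; bus BusRd; mem=10
  op9 P0: load  L0 → E/I/I on L0; bus (none); mem=60
  op10 P1: load  L2 → I/E/I on L2; bus BusRd; mem=80
  op11 P0: store L2 := 51 → M/I/I on L2; bus BusRdX; mem=80
  op12 P1: load  L2 → O/S/I on L2; bus BusRd; mem=80
  op13 P1: load  L0 → S/S/I on L0; bus BusRd; mem=60
  op14 P2: load  L4 → I/I/E on L4; bus BusRd; mem=80
  op15 P1: load  L4 → I/S/S on L4; bus BusRd; mem=80
  op16 P1: load  L1 → I/S/O on L1; bus BusRd; mem=70
  op17 P2: store L4 := 54 → I/I/M on L4; bus BusUpgr; mem=80
  op18 P0: store L0 := 46 → M/I/I on L0; bus BusUpgr; mem=60
  op19 P1: store L0 := 12 → I/M/I on L0; bus BusRdX Flush; mem=46
  op20 P2: load  L3 → S/S/S on L3; bus BusRd; mem=10
  op21 P1: load  L5 → I/M/I on L5; bus (none); mem=96
  op22 P2: load  L5 → I/O/S on L5; bus BusRd; mem=96
  op23 P2: load  L4 → I/I/M on L4; bus (none); mem=80
  op24 P0: load  L1 → S/S/O on L1; bus BusRd; mem=70
  op25 P1: store L0 := 60 → I/M/I on L0; bus (none); mem=46

invalidations = 2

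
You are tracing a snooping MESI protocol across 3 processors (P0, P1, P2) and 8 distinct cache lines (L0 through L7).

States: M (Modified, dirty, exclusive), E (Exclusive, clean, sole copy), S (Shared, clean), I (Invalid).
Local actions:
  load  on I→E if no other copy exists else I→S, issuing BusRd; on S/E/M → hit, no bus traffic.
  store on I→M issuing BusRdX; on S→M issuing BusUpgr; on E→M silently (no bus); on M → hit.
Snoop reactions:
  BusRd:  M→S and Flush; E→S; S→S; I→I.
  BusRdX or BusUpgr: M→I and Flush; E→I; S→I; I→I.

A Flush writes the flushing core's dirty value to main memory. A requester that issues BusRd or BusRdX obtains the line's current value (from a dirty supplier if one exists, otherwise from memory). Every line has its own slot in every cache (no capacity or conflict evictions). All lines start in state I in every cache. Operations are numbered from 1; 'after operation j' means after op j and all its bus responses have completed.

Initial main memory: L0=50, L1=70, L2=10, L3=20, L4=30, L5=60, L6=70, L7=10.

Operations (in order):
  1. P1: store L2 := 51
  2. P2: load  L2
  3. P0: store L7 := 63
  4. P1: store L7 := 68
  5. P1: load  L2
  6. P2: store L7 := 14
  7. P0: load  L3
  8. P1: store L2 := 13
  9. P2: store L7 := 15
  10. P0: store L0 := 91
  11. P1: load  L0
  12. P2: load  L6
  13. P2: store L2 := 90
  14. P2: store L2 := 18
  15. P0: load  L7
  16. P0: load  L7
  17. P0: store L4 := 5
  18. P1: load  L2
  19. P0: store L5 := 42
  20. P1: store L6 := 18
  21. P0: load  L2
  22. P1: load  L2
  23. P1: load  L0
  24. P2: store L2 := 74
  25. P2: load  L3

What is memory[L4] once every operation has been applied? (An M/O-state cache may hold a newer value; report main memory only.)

1. P1: store L2 := 51  bus=[BusRdX]  L2: P0=I P1=M P2=I  mem[L2]=10
2. P2: load  L2  bus=[BusRd,Flush]  L2: P0=I P1=S P2=S  mem[L2]=51
3. P0: store L7 := 63  bus=[BusRdX]  L7: P0=M P1=I P2=I  mem[L7]=10
4. P1: store L7 := 68  bus=[BusRdX,Flush]  L7: P0=I P1=M P2=I  mem[L7]=63
5. P1: load  L2  bus=[-]  L2: P0=I P1=S P2=S  mem[L2]=51
6. P2: store L7 := 14  bus=[BusRdX,Flush]  L7: P0=I P1=I P2=M  mem[L7]=68
7. P0: load  L3  bus=[BusRd]  L3: P0=E P1=I P2=I  mem[L3]=20
8. P1: store L2 := 13  bus=[BusUpgr]  L2: P0=I P1=M P2=I  mem[L2]=51
9. P2: store L7 := 15  bus=[-]  L7: P0=I P1=I P2=M  mem[L7]=68
10. P0: store L0 := 91  bus=[BusRdX]  L0: P0=M P1=I P2=I  mem[L0]=50
11. P1: load  L0  bus=[BusRd,Flush]  L0: P0=S P1=S P2=I  mem[L0]=91
12. P2: load  L6  bus=[BusRd]  L6: P0=I P1=I P2=E  mem[L6]=70
13. P2: store L2 := 90  bus=[BusRdX,Flush]  L2: P0=I P1=I P2=M  mem[L2]=13
14. P2: store L2 := 18  bus=[-]  L2: P0=I P1=I P2=M  mem[L2]=13
15. P0: load  L7  bus=[BusRd,Flush]  L7: P0=S P1=I P2=S  mem[L7]=15
16. P0: load  L7  bus=[-]  L7: P0=S P1=I P2=S  mem[L7]=15
17. P0: store L4 := 5  bus=[BusRdX]  L4: P0=M P1=I P2=I  mem[L4]=30
18. P1: load  L2  bus=[BusRd,Flush]  L2: P0=I P1=S P2=S  mem[L2]=18
19. P0: store L5 := 42  bus=[BusRdX]  L5: P0=M P1=I P2=I  mem[L5]=60
20. P1: store L6 := 18  bus=[BusRdX]  L6: P0=I P1=M P2=I  mem[L6]=70
21. P0: load  L2  bus=[BusRd]  L2: P0=S P1=S P2=S  mem[L2]=18
22. P1: load  L2  bus=[-]  L2: P0=S P1=S P2=S  mem[L2]=18
23. P1: load  L0  bus=[-]  L0: P0=S P1=S P2=I  mem[L0]=91
24. P2: store L2 := 74  bus=[BusUpgr]  L2: P0=I P1=I P2=M  mem[L2]=18
25. P2: load  L3  bus=[BusRd]  L3: P0=S P1=I P2=S  mem[L3]=20

memory[L4] = 30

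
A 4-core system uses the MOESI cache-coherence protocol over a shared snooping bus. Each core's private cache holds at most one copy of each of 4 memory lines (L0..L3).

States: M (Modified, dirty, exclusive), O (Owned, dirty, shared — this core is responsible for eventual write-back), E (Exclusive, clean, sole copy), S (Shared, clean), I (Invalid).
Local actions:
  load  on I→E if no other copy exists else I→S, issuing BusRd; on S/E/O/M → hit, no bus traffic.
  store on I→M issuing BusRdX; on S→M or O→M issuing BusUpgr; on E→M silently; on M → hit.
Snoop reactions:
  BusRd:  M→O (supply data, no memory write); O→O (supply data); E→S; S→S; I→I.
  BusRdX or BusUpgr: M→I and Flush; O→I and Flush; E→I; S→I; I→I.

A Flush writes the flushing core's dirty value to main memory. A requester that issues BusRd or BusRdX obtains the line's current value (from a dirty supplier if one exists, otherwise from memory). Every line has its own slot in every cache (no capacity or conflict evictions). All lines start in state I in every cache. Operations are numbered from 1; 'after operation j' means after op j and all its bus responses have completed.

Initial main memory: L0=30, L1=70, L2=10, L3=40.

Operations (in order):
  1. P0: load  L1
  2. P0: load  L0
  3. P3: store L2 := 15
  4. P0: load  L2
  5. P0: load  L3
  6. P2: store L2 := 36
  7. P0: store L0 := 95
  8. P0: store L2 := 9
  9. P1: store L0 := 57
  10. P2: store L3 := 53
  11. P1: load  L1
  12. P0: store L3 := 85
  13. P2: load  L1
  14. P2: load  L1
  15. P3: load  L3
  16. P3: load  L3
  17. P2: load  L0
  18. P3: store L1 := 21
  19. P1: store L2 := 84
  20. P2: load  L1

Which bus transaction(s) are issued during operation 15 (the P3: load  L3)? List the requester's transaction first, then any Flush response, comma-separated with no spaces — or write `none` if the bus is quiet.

[1] P0: load  L1 | P0:E(70), P1:I, P2:I, P3:I | bus: BusRd
[2] P0: load  L0 | P0:E(30), P1:I, P2:I, P3:I | bus: BusRd
[3] P3: store L2 := 15 | P0:I, P1:I, P2:I, P3:M(15) | bus: BusRdX
[4] P0: load  L2 | P0:S(15), P1:I, P2:I, P3:O(15) | bus: BusRd
[5] P0: load  L3 | P0:E(40), P1:I, P2:I, P3:I | bus: BusRd
[6] P2: store L2 := 36 | P0:I, P1:I, P2:M(36), P3:I | bus: BusRdX,Flush
[7] P0: store L0 := 95 | P0:M(95), P1:I, P2:I, P3:I | bus: none
[8] P0: store L2 := 9 | P0:M(9), P1:I, P2:I, P3:I | bus: BusRdX,Flush
[9] P1: store L0 := 57 | P0:I, P1:M(57), P2:I, P3:I | bus: BusRdX,Flush
[10] P2: store L3 := 53 | P0:I, P1:I, P2:M(53), P3:I | bus: BusRdX
[11] P1: load  L1 | P0:S(70), P1:S(70), P2:I, P3:I | bus: BusRd
[12] P0: store L3 := 85 | P0:M(85), P1:I, P2:I, P3:I | bus: BusRdX,Flush
[13] P2: load  L1 | P0:S(70), P1:S(70), P2:S(70), P3:I | bus: BusRd
[14] P2: load  L1 | P0:S(70), P1:S(70), P2:S(70), P3:I | bus: none
[15] P3: load  L3 | P0:O(85), P1:I, P2:I, P3:S(85) | bus: BusRd
[16] P3: load  L3 | P0:O(85), P1:I, P2:I, P3:S(85) | bus: none
[17] P2: load  L0 | P0:I, P1:O(57), P2:S(57), P3:I | bus: BusRd
[18] P3: store L1 := 21 | P0:I, P1:I, P2:I, P3:M(21) | bus: BusRdX
[19] P1: store L2 := 84 | P0:I, P1:M(84), P2:I, P3:I | bus: BusRdX,Flush
[20] P2: load  L1 | P0:I, P1:I, P2:S(21), P3:O(21) | bus: BusRd

bus = BusRd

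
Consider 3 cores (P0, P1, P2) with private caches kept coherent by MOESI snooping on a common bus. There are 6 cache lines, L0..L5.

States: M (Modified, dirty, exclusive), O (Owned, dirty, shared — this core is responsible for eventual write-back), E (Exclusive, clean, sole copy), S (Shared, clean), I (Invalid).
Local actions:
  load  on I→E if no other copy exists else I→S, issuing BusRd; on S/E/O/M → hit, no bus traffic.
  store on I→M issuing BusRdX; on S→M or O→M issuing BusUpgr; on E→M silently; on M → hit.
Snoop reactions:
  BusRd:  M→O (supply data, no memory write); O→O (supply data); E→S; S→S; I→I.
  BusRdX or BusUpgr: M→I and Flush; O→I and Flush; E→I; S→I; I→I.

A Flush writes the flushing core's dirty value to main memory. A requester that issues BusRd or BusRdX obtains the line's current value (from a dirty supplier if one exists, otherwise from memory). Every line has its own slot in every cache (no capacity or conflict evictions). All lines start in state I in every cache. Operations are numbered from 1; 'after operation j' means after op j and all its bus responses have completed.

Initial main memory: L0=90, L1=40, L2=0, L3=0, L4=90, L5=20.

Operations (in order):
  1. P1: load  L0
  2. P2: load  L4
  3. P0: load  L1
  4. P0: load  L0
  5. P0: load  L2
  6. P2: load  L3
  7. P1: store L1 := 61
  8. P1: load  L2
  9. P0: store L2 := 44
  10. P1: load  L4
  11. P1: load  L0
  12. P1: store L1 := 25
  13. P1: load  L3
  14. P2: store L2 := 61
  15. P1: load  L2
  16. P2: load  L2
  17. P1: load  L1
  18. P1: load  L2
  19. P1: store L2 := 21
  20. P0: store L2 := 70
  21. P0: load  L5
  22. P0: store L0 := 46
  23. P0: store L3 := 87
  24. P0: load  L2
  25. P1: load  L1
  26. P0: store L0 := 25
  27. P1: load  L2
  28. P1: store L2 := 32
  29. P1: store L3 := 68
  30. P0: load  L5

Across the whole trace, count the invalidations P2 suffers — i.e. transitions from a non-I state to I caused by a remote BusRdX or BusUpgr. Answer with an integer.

invalidations = 2

[1] P1: load  L0 | P0:I, P1:E(90), P2:I | bus: BusRd
[2] P2: load  L4 | P0:I, P1:I, P2:E(90) | bus: BusRd
[3] P0: load  L1 | P0:E(40), P1:I, P2:I | bus: BusRd
[4] P0: load  L0 | P0:S(90), P1:S(90), P2:I | bus: BusRd
[5] P0: load  L2 | P0:E(0), P1:I, P2:I | bus: BusRd
[6] P2: load  L3 | P0:I, P1:I, P2:E(0) | bus: BusRd
[7] P1: store L1 := 61 | P0:I, P1:M(61), P2:I | bus: BusRdX
[8] P1: load  L2 | P0:S(0), P1:S(0), P2:I | bus: BusRd
[9] P0: store L2 := 44 | P0:M(44), P1:I, P2:I | bus: BusUpgr
[10] P1: load  L4 | P0:I, P1:S(90), P2:S(90) | bus: BusRd
[11] P1: load  L0 | P0:S(90), P1:S(90), P2:I | bus: none
[12] P1: store L1 := 25 | P0:I, P1:M(25), P2:I | bus: none
[13] P1: load  L3 | P0:I, P1:S(0), P2:S(0) | bus: BusRd
[14] P2: store L2 := 61 | P0:I, P1:I, P2:M(61) | bus: BusRdX,Flush
[15] P1: load  L2 | P0:I, P1:S(61), P2:O(61) | bus: BusRd
[16] P2: load  L2 | P0:I, P1:S(61), P2:O(61) | bus: none
[17] P1: load  L1 | P0:I, P1:M(25), P2:I | bus: none
[18] P1: load  L2 | P0:I, P1:S(61), P2:O(61) | bus: none
[19] P1: store L2 := 21 | P0:I, P1:M(21), P2:I | bus: BusUpgr,Flush
[20] P0: store L2 := 70 | P0:M(70), P1:I, P2:I | bus: BusRdX,Flush
[21] P0: load  L5 | P0:E(20), P1:I, P2:I | bus: BusRd
[22] P0: store L0 := 46 | P0:M(46), P1:I, P2:I | bus: BusUpgr
[23] P0: store L3 := 87 | P0:M(87), P1:I, P2:I | bus: BusRdX
[24] P0: load  L2 | P0:M(70), P1:I, P2:I | bus: none
[25] P1: load  L1 | P0:I, P1:M(25), P2:I | bus: none
[26] P0: store L0 := 25 | P0:M(25), P1:I, P2:I | bus: none
[27] P1: load  L2 | P0:O(70), P1:S(70), P2:I | bus: BusRd
[28] P1: store L2 := 32 | P0:I, P1:M(32), P2:I | bus: BusUpgr,Flush
[29] P1: store L3 := 68 | P0:I, P1:M(68), P2:I | bus: BusRdX,Flush
[30] P0: load  L5 | P0:E(20), P1:I, P2:I | bus: none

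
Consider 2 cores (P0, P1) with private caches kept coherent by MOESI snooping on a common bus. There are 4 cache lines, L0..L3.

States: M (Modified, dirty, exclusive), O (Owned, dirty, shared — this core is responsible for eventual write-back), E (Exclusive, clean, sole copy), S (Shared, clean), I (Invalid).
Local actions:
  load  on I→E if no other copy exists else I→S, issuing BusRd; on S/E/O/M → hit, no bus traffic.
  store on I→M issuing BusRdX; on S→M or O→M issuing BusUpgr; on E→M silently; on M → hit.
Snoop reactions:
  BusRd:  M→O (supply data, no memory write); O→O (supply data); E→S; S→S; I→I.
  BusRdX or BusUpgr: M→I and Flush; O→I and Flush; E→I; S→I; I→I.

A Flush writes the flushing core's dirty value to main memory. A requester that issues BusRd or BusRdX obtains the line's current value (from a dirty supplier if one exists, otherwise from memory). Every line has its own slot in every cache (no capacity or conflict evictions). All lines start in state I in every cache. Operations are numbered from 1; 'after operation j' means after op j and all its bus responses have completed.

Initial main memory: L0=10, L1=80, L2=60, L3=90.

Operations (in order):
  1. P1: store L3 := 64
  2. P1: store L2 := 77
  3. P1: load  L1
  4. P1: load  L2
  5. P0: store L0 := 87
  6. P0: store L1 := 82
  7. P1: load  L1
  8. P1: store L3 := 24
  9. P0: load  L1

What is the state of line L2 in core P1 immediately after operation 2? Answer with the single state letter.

[1] P1: store L3 := 64 | P0:I, P1:M(64) | bus: BusRdX
[2] P1: store L2 := 77 | P0:I, P1:M(77) | bus: BusRdX
[3] P1: load  L1 | P0:I, P1:E(80) | bus: BusRd
[4] P1: load  L2 | P0:I, P1:M(77) | bus: none
[5] P0: store L0 := 87 | P0:M(87), P1:I | bus: BusRdX
[6] P0: store L1 := 82 | P0:M(82), P1:I | bus: BusRdX
[7] P1: load  L1 | P0:O(82), P1:S(82) | bus: BusRd
[8] P1: store L3 := 24 | P0:I, P1:M(24) | bus: none
[9] P0: load  L1 | P0:O(82), P1:S(82) | bus: none

state = M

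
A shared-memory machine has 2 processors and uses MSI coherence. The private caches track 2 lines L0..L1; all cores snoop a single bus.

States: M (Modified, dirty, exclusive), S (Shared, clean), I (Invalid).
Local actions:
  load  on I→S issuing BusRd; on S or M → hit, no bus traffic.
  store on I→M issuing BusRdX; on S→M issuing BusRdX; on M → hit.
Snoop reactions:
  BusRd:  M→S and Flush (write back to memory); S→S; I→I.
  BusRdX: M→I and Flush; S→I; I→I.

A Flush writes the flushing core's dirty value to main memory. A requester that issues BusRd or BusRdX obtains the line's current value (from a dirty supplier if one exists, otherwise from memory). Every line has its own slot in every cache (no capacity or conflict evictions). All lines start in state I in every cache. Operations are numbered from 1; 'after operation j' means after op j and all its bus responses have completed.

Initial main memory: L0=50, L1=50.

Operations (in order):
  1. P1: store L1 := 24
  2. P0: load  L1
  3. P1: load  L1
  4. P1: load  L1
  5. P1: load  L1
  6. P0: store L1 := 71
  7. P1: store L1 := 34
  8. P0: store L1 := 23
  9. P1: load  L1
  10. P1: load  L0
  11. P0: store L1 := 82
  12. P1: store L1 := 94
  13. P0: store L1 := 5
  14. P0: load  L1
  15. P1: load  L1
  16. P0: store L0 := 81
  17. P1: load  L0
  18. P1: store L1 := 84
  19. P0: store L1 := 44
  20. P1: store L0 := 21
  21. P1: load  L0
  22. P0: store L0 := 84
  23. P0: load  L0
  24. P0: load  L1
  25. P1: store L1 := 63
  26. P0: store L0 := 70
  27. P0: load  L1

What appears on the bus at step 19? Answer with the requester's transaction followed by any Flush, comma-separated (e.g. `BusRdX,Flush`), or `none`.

1. P1: store L1 := 24  bus=[BusRdX]  L1: P0=I P1=M  mem[L1]=50
2. P0: load  L1  bus=[BusRd,Flush]  L1: P0=S P1=S  mem[L1]=24
3. P1: load  L1  bus=[-]  L1: P0=S P1=S  mem[L1]=24
4. P1: load  L1  bus=[-]  L1: P0=S P1=S  mem[L1]=24
5. P1: load  L1  bus=[-]  L1: P0=S P1=S  mem[L1]=24
6. P0: store L1 := 71  bus=[BusRdX]  L1: P0=M P1=I  mem[L1]=24
7. P1: store L1 := 34  bus=[BusRdX,Flush]  L1: P0=I P1=M  mem[L1]=71
8. P0: store L1 := 23  bus=[BusRdX,Flush]  L1: P0=M P1=I  mem[L1]=34
9. P1: load  L1  bus=[BusRd,Flush]  L1: P0=S P1=S  mem[L1]=23
10. P1: load  L0  bus=[BusRd]  L0: P0=I P1=S  mem[L0]=50
11. P0: store L1 := 82  bus=[BusRdX]  L1: P0=M P1=I  mem[L1]=23
12. P1: store L1 := 94  bus=[BusRdX,Flush]  L1: P0=I P1=M  mem[L1]=82
13. P0: store L1 := 5  bus=[BusRdX,Flush]  L1: P0=M P1=I  mem[L1]=94
14. P0: load  L1  bus=[-]  L1: P0=M P1=I  mem[L1]=94
15. P1: load  L1  bus=[BusRd,Flush]  L1: P0=S P1=S  mem[L1]=5
16. P0: store L0 := 81  bus=[BusRdX]  L0: P0=M P1=I  mem[L0]=50
17. P1: load  L0  bus=[BusRd,Flush]  L0: P0=S P1=S  mem[L0]=81
18. P1: store L1 := 84  bus=[BusRdX]  L1: P0=I P1=M  mem[L1]=5
19. P0: store L1 := 44  bus=[BusRdX,Flush]  L1: P0=M P1=I  mem[L1]=84
20. P1: store L0 := 21  bus=[BusRdX]  L0: P0=I P1=M  mem[L0]=81
21. P1: load  L0  bus=[-]  L0: P0=I P1=M  mem[L0]=81
22. P0: store L0 := 84  bus=[BusRdX,Flush]  L0: P0=M P1=I  mem[L0]=21
23. P0: load  L0  bus=[-]  L0: P0=M P1=I  mem[L0]=21
24. P0: load  L1  bus=[-]  L1: P0=M P1=I  mem[L1]=84
25. P1: store L1 := 63  bus=[BusRdX,Flush]  L1: P0=I P1=M  mem[L1]=44
26. P0: store L0 := 70  bus=[-]  L0: P0=M P1=I  mem[L0]=21
27. P0: load  L1  bus=[BusRd,Flush]  L1: P0=S P1=S  mem[L1]=63

bus = BusRdX,Flush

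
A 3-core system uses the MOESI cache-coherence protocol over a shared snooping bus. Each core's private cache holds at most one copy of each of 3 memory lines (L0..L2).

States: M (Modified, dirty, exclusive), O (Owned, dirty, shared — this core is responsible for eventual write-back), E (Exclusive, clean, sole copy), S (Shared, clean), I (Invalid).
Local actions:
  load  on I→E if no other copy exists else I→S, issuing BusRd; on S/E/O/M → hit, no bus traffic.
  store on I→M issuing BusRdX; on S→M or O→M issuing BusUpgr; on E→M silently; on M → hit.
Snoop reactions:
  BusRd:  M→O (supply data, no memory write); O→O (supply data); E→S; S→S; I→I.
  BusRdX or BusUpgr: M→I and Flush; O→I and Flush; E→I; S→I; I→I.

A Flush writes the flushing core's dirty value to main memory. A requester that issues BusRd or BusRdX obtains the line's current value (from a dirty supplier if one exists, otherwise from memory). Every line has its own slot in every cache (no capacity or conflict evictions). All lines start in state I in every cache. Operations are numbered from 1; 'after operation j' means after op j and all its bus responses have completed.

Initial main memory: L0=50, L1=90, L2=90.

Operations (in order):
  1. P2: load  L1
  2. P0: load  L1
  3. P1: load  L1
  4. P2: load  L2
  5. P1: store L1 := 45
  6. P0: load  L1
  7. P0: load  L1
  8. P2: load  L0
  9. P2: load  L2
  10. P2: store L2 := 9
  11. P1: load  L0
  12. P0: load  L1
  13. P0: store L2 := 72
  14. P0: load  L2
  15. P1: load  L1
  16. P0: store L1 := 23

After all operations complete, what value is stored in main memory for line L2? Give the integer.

  op1 P2: load  L1 → I/I/E on L1; bus BusRd; mem=90
  op2 P0: load  L1 → S/I/S on L1; bus BusRd; mem=90
  op3 P1: load  L1 → S/S/S on L1; bus BusRd; mem=90
  op4 P2: load  L2 → I/I/E on L2; bus BusRd; mem=90
  op5 P1: store L1 := 45 → I/M/I on L1; bus BusUpgr; mem=90
  op6 P0: load  L1 → S/O/I on L1; bus BusRd; mem=90
  op7 P0: load  L1 → S/O/I on L1; bus (none); mem=90
  op8 P2: load  L0 → I/I/E on L0; bus BusRd; mem=50
  op9 P2: load  L2 → I/I/E on L2; bus (none); mem=90
  op10 P2: store L2 := 9 → I/I/M on L2; bus (none); mem=90
  op11 P1: load  L0 → I/S/S on L0; bus BusRd; mem=50
  op12 P0: load  L1 → S/O/I on L1; bus (none); mem=90
  op13 P0: store L2 := 72 → M/I/I on L2; bus BusRdX Flush; mem=9
  op14 P0: load  L2 → M/I/I on L2; bus (none); mem=9
  op15 P1: load  L1 → S/O/I on L1; bus (none); mem=90
  op16 P0: store L1 := 23 → M/I/I on L1; bus BusUpgr Flush; mem=45

memory[L2] = 9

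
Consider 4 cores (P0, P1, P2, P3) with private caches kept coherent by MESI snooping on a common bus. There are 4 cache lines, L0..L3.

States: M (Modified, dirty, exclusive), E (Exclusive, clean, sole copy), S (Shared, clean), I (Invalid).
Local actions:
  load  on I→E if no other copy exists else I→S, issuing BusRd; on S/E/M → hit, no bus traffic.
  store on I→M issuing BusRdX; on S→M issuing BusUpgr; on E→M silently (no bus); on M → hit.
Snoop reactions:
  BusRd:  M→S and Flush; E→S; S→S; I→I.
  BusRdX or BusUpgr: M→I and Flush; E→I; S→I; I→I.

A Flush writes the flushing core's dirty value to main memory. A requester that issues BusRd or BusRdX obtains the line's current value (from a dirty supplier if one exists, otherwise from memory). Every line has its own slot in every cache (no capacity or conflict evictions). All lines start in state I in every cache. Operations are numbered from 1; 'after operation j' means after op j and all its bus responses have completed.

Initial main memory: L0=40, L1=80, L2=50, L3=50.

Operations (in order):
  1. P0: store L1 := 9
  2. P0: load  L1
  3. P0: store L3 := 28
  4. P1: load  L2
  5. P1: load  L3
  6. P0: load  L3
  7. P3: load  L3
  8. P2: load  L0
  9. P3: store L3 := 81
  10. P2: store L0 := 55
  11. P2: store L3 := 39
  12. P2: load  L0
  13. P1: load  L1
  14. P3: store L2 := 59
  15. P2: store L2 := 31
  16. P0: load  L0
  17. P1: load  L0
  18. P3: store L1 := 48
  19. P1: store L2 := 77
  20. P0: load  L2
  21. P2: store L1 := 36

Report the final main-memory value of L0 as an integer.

memory[L0] = 55

1. P0: store L1 := 9  bus=[BusRdX]  L1: P0=M P1=I P2=I P3=I  mem[L1]=80
2. P0: load  L1  bus=[-]  L1: P0=M P1=I P2=I P3=I  mem[L1]=80
3. P0: store L3 := 28  bus=[BusRdX]  L3: P0=M P1=I P2=I P3=I  mem[L3]=50
4. P1: load  L2  bus=[BusRd]  L2: P0=I P1=E P2=I P3=I  mem[L2]=50
5. P1: load  L3  bus=[BusRd,Flush]  L3: P0=S P1=S P2=I P3=I  mem[L3]=28
6. P0: load  L3  bus=[-]  L3: P0=S P1=S P2=I P3=I  mem[L3]=28
7. P3: load  L3  bus=[BusRd]  L3: P0=S P1=S P2=I P3=S  mem[L3]=28
8. P2: load  L0  bus=[BusRd]  L0: P0=I P1=I P2=E P3=I  mem[L0]=40
9. P3: store L3 := 81  bus=[BusUpgr]  L3: P0=I P1=I P2=I P3=M  mem[L3]=28
10. P2: store L0 := 55  bus=[-]  L0: P0=I P1=I P2=M P3=I  mem[L0]=40
11. P2: store L3 := 39  bus=[BusRdX,Flush]  L3: P0=I P1=I P2=M P3=I  mem[L3]=81
12. P2: load  L0  bus=[-]  L0: P0=I P1=I P2=M P3=I  mem[L0]=40
13. P1: load  L1  bus=[BusRd,Flush]  L1: P0=S P1=S P2=I P3=I  mem[L1]=9
14. P3: store L2 := 59  bus=[BusRdX]  L2: P0=I P1=I P2=I P3=M  mem[L2]=50
15. P2: store L2 := 31  bus=[BusRdX,Flush]  L2: P0=I P1=I P2=M P3=I  mem[L2]=59
16. P0: load  L0  bus=[BusRd,Flush]  L0: P0=S P1=I P2=S P3=I  mem[L0]=55
17. P1: load  L0  bus=[BusRd]  L0: P0=S P1=S P2=S P3=I  mem[L0]=55
18. P3: store L1 := 48  bus=[BusRdX]  L1: P0=I P1=I P2=I P3=M  mem[L1]=9
19. P1: store L2 := 77  bus=[BusRdX,Flush]  L2: P0=I P1=M P2=I P3=I  mem[L2]=31
20. P0: load  L2  bus=[BusRd,Flush]  L2: P0=S P1=S P2=I P3=I  mem[L2]=77
21. P2: store L1 := 36  bus=[BusRdX,Flush]  L1: P0=I P1=I P2=M P3=I  mem[L1]=48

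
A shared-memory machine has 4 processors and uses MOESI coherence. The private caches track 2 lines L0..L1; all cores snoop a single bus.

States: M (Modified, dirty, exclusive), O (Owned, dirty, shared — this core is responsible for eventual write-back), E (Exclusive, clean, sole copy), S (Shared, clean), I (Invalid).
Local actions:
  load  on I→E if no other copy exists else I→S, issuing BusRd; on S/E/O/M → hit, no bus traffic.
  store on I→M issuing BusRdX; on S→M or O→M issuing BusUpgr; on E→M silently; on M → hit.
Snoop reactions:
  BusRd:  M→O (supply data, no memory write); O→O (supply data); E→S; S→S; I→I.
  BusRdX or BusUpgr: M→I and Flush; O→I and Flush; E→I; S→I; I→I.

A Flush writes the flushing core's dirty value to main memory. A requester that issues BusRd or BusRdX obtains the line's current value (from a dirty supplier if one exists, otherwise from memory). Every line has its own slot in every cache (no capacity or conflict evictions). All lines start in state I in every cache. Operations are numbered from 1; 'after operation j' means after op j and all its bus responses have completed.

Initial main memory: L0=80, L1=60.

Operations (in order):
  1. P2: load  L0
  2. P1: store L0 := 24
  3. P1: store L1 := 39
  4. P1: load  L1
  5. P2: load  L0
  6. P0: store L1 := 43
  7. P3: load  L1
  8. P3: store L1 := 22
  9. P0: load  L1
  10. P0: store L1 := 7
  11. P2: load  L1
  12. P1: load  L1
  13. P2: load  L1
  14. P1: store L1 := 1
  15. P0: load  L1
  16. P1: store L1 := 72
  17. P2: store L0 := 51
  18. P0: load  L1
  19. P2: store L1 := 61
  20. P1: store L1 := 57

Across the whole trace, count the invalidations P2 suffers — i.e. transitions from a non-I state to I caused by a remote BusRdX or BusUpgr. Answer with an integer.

1. P2: load  L0  bus=[BusRd]  L0: P0=I P1=I P2=E P3=I  mem[L0]=80
2. P1: store L0 := 24  bus=[BusRdX]  L0: P0=I P1=M P2=I P3=I  mem[L0]=80
3. P1: store L1 := 39  bus=[BusRdX]  L1: P0=I P1=M P2=I P3=I  mem[L1]=60
4. P1: load  L1  bus=[-]  L1: P0=I P1=M P2=I P3=I  mem[L1]=60
5. P2: load  L0  bus=[BusRd]  L0: P0=I P1=O P2=S P3=I  mem[L0]=80
6. P0: store L1 := 43  bus=[BusRdX,Flush]  L1: P0=M P1=I P2=I P3=I  mem[L1]=39
7. P3: load  L1  bus=[BusRd]  L1: P0=O P1=I P2=I P3=S  mem[L1]=39
8. P3: store L1 := 22  bus=[BusUpgr,Flush]  L1: P0=I P1=I P2=I P3=M  mem[L1]=43
9. P0: load  L1  bus=[BusRd]  L1: P0=S P1=I P2=I P3=O  mem[L1]=43
10. P0: store L1 := 7  bus=[BusUpgr,Flush]  L1: P0=M P1=I P2=I P3=I  mem[L1]=22
11. P2: load  L1  bus=[BusRd]  L1: P0=O P1=I P2=S P3=I  mem[L1]=22
12. P1: load  L1  bus=[BusRd]  L1: P0=O P1=S P2=S P3=I  mem[L1]=22
13. P2: load  L1  bus=[-]  L1: P0=O P1=S P2=S P3=I  mem[L1]=22
14. P1: store L1 := 1  bus=[BusUpgr,Flush]  L1: P0=I P1=M P2=I P3=I  mem[L1]=7
15. P0: load  L1  bus=[BusRd]  L1: P0=S P1=O P2=I P3=I  mem[L1]=7
16. P1: store L1 := 72  bus=[BusUpgr]  L1: P0=I P1=M P2=I P3=I  mem[L1]=7
17. P2: store L0 := 51  bus=[BusUpgr,Flush]  L0: P0=I P1=I P2=M P3=I  mem[L0]=24
18. P0: load  L1  bus=[BusRd]  L1: P0=S P1=O P2=I P3=I  mem[L1]=7
19. P2: store L1 := 61  bus=[BusRdX,Flush]  L1: P0=I P1=I P2=M P3=I  mem[L1]=72
20. P1: store L1 := 57  bus=[BusRdX,Flush]  L1: P0=I P1=M P2=I P3=I  mem[L1]=61

invalidations = 3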